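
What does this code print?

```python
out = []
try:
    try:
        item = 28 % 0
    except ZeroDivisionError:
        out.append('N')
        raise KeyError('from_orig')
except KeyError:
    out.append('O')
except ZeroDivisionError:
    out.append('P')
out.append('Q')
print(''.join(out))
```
NOQ

KeyError raised and caught, original ZeroDivisionError not re-raised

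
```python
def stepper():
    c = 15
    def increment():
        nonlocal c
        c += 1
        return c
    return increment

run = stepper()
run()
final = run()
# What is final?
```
17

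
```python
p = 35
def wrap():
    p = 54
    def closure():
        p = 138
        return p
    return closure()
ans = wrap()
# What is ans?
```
138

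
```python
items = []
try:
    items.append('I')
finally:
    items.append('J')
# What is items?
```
['I', 'J']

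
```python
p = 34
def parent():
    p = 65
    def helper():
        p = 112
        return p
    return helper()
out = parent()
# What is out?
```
112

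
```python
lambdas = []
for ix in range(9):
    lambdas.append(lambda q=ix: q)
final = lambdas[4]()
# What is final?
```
4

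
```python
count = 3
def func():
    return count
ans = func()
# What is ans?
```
3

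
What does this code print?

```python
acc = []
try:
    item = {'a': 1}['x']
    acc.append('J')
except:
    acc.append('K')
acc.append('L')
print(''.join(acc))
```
KL

Exception raised in try, caught by bare except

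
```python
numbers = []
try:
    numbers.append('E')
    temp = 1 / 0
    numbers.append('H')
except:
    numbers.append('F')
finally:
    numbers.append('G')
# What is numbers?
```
['E', 'F', 'G']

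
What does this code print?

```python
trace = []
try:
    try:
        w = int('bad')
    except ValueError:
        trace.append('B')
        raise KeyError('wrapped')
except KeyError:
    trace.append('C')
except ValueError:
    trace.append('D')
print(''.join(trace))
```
BC

New KeyError raised, caught by outer KeyError handler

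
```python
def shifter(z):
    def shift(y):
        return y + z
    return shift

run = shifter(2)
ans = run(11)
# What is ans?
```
13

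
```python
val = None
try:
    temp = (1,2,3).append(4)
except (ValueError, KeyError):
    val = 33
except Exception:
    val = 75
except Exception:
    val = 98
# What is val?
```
75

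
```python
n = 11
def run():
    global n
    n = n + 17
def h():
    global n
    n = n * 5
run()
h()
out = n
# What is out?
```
140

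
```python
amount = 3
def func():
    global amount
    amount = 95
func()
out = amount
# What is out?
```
95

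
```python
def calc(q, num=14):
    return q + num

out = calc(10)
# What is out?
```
24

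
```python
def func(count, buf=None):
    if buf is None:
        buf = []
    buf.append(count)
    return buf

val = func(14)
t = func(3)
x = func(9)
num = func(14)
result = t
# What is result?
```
[3]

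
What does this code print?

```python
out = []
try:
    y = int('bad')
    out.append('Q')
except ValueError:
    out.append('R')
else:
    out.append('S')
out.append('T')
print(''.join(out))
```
RT

else block skipped when exception is caught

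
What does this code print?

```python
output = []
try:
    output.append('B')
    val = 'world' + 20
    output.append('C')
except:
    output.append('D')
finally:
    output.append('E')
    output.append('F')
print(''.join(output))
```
BDEF

Code before exception runs, then except, then all of finally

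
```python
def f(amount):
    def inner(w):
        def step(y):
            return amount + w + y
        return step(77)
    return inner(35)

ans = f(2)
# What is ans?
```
114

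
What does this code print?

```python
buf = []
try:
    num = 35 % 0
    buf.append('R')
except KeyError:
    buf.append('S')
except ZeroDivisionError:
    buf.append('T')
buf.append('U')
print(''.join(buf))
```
TU

ZeroDivisionError is caught by its specific handler, not KeyError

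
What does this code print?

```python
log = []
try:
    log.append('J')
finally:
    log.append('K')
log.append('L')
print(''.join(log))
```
JKL

try/finally without except, no exception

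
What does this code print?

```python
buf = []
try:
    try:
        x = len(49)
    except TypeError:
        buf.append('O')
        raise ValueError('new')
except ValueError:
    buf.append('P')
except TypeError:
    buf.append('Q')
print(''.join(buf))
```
OP

New ValueError raised, caught by outer ValueError handler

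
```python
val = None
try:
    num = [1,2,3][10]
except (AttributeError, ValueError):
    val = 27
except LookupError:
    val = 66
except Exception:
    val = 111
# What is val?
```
66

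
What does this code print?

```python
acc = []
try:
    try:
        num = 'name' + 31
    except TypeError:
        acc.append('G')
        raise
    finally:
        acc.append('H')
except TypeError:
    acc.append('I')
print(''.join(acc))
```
GHI

finally runs before re-raised exception propagates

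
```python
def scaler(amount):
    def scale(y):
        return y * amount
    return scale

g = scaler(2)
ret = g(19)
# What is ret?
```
38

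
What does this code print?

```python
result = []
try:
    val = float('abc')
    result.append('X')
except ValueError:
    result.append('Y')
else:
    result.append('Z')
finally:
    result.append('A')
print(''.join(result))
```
YA

Exception: except runs, else skipped, finally runs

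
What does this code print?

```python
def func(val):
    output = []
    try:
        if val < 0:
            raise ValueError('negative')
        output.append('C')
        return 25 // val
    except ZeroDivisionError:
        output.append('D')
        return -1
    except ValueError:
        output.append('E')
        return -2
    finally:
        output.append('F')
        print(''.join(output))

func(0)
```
CDF

val=0 causes ZeroDivisionError, caught, finally prints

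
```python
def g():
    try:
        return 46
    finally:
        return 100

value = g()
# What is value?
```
100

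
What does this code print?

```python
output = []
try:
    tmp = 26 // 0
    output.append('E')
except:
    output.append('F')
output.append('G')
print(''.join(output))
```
FG

Exception raised in try, caught by bare except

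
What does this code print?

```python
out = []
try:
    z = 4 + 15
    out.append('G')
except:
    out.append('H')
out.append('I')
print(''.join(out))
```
GI

No exception, try block completes normally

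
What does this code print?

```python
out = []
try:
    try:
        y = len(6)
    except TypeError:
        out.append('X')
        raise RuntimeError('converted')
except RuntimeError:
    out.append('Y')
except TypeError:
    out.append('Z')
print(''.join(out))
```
XY

New RuntimeError raised, caught by outer RuntimeError handler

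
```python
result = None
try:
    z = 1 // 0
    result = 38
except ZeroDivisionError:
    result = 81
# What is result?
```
81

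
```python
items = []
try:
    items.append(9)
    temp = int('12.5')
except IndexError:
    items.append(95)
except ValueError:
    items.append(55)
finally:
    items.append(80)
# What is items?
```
[9, 55, 80]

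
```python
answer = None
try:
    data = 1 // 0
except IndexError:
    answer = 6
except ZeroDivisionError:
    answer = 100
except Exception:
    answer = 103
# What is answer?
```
100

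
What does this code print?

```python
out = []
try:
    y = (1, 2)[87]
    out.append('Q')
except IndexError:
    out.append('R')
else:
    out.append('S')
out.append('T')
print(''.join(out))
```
RT

else block skipped when exception is caught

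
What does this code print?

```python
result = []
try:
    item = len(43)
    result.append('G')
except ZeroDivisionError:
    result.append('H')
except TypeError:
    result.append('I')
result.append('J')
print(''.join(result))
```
IJ

TypeError is caught by its specific handler, not ZeroDivisionError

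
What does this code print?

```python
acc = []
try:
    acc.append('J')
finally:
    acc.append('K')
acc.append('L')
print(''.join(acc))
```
JKL

try/finally without except, no exception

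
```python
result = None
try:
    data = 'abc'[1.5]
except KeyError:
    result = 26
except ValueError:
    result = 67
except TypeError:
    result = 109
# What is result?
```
109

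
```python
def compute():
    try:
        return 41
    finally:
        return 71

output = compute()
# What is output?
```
71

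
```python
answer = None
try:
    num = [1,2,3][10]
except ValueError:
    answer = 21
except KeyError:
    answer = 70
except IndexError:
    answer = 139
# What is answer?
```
139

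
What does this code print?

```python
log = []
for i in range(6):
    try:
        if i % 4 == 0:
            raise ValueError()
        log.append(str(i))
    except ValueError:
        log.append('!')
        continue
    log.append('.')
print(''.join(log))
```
!1.2.3.!5.

continue in except skips rest of loop body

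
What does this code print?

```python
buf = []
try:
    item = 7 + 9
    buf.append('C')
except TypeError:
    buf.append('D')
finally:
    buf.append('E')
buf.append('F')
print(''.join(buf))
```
CEF

finally runs after normal execution too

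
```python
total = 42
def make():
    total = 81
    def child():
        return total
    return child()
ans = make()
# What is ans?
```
81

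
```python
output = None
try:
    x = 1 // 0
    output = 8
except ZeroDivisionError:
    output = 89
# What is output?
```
89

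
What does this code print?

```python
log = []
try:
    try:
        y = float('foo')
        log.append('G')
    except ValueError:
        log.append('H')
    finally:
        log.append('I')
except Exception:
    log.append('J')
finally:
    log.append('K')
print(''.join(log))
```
HIK

Both finally blocks run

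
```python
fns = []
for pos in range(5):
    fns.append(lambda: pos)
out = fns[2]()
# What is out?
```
4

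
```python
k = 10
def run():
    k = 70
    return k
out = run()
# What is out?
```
70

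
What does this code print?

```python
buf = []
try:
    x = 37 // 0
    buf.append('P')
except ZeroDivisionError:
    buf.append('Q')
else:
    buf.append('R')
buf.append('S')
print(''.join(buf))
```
QS

else block skipped when exception is caught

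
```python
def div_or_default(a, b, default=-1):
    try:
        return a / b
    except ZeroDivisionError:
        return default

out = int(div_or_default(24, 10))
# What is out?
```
2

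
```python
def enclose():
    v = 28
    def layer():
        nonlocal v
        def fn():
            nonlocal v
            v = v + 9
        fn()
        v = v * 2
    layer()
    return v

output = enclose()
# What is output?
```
74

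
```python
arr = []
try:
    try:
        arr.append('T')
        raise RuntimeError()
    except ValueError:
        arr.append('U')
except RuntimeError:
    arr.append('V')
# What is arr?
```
['T', 'V']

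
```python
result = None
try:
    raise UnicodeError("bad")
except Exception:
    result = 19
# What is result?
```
19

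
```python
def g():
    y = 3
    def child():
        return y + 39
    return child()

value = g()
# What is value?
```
42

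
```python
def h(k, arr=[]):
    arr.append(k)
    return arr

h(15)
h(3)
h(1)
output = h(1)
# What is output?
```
[15, 3, 1, 1]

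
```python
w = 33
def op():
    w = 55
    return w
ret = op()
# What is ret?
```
55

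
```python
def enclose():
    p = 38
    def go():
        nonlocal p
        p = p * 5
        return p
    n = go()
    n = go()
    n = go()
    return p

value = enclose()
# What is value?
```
4750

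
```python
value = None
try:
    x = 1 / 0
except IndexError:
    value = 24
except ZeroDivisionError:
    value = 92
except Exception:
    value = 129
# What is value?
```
92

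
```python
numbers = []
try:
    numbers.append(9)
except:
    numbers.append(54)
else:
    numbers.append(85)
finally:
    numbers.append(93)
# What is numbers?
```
[9, 85, 93]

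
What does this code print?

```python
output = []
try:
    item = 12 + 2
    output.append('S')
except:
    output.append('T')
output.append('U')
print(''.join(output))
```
SU

No exception, try block completes normally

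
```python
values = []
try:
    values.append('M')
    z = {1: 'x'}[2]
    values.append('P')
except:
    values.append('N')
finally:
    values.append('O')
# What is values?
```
['M', 'N', 'O']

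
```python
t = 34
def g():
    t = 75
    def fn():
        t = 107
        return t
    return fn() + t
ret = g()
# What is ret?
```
182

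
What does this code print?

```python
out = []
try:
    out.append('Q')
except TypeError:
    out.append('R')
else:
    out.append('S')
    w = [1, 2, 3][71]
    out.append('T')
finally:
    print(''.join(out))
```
QS

Try succeeds, else appends 'S', IndexError in else is uncaught, finally prints before exception propagates ('T' never appended)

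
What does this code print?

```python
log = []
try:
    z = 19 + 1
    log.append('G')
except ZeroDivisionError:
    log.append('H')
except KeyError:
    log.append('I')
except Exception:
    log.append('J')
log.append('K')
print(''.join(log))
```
GK

No exception, try block completes normally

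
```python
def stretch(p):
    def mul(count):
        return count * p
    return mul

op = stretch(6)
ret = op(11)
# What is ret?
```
66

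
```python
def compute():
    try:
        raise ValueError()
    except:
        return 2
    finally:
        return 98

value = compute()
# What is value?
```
98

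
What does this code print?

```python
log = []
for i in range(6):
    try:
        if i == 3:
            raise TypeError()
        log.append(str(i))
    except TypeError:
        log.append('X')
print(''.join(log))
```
012X45

Exception on i=3 caught, loop continues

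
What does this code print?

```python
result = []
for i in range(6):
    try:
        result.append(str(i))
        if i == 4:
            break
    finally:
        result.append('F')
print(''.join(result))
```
0F1F2F3F4F

finally runs even when breaking out of loop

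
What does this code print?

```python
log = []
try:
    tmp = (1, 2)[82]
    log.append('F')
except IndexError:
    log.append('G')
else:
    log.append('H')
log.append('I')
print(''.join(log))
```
GI

else block skipped when exception is caught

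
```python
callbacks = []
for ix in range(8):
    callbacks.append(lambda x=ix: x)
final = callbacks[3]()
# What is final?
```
3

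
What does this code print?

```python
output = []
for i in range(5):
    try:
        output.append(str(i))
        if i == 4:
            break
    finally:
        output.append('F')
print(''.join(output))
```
0F1F2F3F4F

finally runs even when breaking out of loop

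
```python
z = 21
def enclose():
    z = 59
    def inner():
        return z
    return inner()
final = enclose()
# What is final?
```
59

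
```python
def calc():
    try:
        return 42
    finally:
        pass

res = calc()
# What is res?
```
42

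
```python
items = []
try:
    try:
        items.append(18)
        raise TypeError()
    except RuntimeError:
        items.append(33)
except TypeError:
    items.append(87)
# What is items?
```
[18, 87]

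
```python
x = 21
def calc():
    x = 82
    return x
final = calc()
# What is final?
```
82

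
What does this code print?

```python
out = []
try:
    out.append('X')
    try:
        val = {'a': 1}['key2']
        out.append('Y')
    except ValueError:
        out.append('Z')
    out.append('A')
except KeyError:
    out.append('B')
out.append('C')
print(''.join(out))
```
XBC

Inner handler doesn't match, propagates to outer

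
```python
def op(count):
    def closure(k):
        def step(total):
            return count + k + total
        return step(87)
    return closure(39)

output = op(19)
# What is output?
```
145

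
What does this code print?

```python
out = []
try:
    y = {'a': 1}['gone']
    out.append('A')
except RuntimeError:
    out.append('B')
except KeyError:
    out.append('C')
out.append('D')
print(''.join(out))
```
CD

KeyError is caught by its specific handler, not RuntimeError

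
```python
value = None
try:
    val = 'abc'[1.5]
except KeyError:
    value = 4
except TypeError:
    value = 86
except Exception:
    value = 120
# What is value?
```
86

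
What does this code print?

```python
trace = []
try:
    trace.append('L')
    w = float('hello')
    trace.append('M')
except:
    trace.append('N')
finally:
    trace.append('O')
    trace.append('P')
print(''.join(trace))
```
LNOP

Code before exception runs, then except, then all of finally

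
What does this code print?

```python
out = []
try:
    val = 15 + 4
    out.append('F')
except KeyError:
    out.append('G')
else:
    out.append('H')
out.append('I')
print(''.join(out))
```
FHI

else block runs when no exception occurs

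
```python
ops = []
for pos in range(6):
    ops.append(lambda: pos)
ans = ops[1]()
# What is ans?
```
5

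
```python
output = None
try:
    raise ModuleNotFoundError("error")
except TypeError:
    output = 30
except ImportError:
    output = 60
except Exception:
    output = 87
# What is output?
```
60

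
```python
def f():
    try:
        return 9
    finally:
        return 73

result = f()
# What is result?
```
73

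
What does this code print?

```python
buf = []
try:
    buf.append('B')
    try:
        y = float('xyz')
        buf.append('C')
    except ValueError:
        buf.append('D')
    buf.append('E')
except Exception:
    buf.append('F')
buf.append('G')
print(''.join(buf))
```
BDEG

Inner exception caught by inner handler, outer continues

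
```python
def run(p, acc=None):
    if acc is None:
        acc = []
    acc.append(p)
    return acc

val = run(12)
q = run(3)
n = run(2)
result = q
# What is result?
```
[3]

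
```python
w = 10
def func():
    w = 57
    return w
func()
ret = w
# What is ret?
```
10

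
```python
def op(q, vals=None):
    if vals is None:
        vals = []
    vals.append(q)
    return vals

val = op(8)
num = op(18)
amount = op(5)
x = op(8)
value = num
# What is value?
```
[18]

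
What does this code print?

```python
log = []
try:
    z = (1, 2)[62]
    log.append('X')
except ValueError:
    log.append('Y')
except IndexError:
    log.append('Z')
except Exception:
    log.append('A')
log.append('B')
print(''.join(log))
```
ZB

IndexError matches before generic Exception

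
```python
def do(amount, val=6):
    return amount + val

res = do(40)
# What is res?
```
46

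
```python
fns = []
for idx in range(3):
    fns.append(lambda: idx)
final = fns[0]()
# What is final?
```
2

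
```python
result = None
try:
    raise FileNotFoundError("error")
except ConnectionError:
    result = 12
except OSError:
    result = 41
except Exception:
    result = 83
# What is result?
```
41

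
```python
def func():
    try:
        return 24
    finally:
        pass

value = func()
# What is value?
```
24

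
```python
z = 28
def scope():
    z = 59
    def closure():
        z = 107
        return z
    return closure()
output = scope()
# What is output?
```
107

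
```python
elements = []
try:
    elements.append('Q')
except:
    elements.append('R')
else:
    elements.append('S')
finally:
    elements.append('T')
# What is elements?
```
['Q', 'S', 'T']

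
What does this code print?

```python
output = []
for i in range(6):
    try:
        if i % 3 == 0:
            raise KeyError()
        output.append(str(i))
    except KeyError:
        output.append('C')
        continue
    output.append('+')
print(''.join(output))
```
C1+2+C4+5+

continue in except skips rest of loop body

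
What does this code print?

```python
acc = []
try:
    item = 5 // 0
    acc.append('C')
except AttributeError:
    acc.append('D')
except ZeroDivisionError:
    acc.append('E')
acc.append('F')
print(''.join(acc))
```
EF

ZeroDivisionError is caught by its specific handler, not AttributeError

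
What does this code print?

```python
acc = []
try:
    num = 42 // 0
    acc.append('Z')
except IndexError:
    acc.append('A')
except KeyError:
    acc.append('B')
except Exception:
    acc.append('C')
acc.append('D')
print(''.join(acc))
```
CD

ZeroDivisionError not specifically caught, falls to Exception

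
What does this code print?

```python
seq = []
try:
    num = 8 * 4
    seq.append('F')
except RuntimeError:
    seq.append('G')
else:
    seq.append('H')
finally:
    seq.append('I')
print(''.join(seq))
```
FHI

else runs before finally when no exception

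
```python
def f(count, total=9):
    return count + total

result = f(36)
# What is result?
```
45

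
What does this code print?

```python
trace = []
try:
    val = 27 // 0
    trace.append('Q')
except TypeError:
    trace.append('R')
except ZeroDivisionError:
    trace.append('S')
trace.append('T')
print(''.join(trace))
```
ST

ZeroDivisionError is caught by its specific handler, not TypeError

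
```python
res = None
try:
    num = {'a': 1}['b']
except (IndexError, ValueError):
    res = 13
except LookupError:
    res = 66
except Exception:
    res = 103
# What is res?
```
66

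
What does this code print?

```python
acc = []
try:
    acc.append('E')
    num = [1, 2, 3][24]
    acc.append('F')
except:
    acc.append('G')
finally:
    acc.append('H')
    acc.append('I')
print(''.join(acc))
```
EGHI

Code before exception runs, then except, then all of finally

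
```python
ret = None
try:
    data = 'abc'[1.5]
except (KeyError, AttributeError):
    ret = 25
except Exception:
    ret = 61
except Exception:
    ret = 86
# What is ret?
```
61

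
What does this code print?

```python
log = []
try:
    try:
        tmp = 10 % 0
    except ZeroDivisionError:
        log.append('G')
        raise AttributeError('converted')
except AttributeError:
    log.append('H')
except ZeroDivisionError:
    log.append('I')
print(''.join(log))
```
GH

New AttributeError raised, caught by outer AttributeError handler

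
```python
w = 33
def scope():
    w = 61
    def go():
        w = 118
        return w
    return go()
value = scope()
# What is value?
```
118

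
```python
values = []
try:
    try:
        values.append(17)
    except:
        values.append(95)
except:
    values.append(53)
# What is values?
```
[17]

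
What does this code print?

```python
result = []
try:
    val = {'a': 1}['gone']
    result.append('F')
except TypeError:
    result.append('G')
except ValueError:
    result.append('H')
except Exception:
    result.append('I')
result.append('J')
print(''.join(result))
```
IJ

KeyError not specifically caught, falls to Exception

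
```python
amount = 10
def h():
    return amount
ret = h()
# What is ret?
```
10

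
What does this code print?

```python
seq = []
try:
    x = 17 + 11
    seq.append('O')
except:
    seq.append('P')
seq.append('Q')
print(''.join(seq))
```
OQ

No exception, try block completes normally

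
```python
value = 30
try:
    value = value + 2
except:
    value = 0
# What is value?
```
32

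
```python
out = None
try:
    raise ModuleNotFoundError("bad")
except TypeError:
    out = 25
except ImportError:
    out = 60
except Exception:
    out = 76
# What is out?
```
60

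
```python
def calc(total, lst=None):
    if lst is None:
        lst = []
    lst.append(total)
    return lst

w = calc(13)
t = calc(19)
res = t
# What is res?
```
[19]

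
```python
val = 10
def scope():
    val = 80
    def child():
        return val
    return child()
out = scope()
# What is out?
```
80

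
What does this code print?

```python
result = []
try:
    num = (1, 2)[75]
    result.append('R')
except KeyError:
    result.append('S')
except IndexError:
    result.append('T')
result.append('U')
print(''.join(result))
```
TU

IndexError is caught by its specific handler, not KeyError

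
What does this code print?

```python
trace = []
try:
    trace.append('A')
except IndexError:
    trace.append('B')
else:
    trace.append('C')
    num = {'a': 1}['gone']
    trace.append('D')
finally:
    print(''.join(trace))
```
AC

Try succeeds, else appends 'C', KeyError in else is uncaught, finally prints before exception propagates ('D' never appended)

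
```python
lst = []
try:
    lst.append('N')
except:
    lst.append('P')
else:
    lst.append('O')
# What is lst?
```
['N', 'O']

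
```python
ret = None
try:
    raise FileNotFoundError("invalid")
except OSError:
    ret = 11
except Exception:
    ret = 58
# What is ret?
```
11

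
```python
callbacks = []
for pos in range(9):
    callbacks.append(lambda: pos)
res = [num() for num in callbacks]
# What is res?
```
[8, 8, 8, 8, 8, 8, 8, 8, 8]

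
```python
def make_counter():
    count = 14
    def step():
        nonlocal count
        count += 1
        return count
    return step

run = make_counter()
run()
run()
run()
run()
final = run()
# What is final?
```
19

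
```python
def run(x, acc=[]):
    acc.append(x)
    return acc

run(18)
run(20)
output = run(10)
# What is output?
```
[18, 20, 10]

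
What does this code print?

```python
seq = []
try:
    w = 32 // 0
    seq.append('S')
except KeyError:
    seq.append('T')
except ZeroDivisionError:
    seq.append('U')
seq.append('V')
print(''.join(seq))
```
UV

ZeroDivisionError is caught by its specific handler, not KeyError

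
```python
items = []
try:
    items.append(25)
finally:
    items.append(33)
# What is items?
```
[25, 33]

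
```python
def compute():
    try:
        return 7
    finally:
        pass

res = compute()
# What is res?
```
7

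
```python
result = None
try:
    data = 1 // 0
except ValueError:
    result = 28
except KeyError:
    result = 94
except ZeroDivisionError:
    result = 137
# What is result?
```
137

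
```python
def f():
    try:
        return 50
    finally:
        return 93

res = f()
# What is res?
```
93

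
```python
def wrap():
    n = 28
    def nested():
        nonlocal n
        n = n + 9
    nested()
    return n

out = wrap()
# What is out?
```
37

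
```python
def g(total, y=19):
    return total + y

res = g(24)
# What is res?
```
43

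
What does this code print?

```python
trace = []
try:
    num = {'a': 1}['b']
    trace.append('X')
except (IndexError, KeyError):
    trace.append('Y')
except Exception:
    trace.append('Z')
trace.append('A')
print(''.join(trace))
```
YA

KeyError matches tuple containing it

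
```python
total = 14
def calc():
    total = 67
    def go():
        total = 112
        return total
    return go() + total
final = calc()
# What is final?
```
179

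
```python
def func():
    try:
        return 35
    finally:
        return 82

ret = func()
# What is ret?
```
82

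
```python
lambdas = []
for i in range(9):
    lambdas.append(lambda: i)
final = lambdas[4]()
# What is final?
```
8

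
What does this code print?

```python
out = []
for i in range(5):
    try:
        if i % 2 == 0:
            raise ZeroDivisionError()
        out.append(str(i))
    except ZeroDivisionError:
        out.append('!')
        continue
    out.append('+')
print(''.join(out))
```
!1+!3+!

continue in except skips rest of loop body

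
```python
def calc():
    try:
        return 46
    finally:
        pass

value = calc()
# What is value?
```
46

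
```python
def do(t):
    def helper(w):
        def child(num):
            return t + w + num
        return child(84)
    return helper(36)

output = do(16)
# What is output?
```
136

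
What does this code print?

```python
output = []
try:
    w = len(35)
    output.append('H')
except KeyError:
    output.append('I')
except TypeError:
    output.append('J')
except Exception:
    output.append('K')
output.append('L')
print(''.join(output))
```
JL

TypeError matches before generic Exception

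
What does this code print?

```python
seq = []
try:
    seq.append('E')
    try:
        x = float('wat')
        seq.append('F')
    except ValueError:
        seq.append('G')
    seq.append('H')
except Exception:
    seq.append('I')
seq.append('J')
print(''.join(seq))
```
EGHJ

Inner exception caught by inner handler, outer continues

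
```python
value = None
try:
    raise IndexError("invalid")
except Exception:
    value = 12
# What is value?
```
12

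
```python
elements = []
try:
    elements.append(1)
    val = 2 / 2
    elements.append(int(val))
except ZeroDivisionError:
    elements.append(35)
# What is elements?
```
[1, 1]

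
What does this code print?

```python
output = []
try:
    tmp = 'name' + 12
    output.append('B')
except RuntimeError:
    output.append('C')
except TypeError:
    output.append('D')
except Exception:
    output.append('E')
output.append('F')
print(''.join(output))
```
DF

TypeError matches before generic Exception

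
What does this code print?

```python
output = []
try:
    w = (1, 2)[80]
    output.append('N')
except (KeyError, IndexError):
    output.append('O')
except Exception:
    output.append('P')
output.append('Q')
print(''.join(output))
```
OQ

IndexError matches tuple containing it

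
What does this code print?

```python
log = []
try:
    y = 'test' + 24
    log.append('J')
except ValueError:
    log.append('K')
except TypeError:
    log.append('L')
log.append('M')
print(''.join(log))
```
LM

TypeError is caught by its specific handler, not ValueError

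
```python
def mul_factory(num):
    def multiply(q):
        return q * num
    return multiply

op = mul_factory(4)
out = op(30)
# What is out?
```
120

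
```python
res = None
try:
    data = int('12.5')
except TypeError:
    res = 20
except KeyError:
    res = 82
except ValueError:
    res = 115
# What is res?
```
115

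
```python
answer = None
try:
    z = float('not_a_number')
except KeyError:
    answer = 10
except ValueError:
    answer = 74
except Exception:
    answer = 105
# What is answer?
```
74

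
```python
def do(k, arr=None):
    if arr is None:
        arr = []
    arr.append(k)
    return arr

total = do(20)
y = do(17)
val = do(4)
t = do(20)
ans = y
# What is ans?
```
[17]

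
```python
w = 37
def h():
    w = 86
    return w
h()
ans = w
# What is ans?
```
37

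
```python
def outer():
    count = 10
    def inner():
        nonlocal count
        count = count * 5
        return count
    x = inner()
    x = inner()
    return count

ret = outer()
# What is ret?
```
250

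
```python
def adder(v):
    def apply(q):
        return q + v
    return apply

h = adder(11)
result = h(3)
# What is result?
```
14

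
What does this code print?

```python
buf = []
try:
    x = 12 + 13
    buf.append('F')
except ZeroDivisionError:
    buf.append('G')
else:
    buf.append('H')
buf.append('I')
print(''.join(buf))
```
FHI

else block runs when no exception occurs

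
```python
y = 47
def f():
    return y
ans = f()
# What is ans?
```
47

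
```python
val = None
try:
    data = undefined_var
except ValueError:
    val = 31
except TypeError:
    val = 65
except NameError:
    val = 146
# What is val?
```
146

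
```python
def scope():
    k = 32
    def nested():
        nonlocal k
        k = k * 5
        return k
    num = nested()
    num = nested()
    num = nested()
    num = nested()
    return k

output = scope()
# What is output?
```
20000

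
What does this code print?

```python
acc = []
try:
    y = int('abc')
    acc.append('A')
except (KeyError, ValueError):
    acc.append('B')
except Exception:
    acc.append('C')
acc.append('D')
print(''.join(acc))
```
BD

ValueError matches tuple containing it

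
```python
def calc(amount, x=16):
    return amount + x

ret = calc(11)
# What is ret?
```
27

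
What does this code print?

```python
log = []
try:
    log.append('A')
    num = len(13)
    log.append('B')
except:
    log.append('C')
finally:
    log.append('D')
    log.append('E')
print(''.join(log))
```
ACDE

Code before exception runs, then except, then all of finally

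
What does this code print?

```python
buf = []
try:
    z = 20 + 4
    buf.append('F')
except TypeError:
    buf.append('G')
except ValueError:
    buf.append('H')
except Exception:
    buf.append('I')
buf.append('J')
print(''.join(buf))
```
FJ

No exception, try block completes normally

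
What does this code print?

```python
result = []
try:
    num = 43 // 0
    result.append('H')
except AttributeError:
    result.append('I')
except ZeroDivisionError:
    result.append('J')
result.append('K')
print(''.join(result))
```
JK

ZeroDivisionError is caught by its specific handler, not AttributeError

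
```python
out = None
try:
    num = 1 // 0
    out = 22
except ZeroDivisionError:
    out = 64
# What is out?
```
64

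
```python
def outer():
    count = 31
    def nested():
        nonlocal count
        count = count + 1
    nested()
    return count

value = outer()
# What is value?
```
32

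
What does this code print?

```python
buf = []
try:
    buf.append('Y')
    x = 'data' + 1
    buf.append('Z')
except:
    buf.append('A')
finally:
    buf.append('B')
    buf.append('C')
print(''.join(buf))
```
YABC

Code before exception runs, then except, then all of finally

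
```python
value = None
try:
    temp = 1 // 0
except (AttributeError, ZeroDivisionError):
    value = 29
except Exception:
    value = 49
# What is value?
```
29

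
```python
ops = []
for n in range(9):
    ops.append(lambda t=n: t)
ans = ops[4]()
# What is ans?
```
4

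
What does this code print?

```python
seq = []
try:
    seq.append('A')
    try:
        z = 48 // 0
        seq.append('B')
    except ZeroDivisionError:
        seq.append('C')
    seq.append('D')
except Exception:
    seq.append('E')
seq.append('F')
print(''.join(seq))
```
ACDF

Inner exception caught by inner handler, outer continues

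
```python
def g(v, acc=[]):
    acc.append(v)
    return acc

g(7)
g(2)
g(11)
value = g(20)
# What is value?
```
[7, 2, 11, 20]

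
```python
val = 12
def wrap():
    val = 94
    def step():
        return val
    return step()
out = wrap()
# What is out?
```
94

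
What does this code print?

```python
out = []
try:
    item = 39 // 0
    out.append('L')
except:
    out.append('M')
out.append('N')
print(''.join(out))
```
MN

Exception raised in try, caught by bare except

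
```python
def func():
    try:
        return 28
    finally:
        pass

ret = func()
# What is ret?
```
28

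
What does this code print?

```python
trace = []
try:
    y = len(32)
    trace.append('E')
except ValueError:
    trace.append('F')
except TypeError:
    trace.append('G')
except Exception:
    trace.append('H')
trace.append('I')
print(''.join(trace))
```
GI

TypeError matches before generic Exception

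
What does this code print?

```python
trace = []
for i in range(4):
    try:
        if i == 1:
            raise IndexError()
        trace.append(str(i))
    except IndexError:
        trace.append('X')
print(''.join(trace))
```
0X23

Exception on i=1 caught, loop continues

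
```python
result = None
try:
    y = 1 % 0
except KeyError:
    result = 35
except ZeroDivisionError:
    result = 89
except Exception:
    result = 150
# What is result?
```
89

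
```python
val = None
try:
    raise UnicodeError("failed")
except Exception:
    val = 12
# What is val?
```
12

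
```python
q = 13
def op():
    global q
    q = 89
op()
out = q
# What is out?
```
89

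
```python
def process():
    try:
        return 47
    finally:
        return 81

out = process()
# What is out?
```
81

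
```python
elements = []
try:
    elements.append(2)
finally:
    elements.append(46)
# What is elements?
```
[2, 46]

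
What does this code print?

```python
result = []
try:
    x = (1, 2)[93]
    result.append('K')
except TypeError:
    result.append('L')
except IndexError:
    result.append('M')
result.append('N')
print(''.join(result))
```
MN

IndexError is caught by its specific handler, not TypeError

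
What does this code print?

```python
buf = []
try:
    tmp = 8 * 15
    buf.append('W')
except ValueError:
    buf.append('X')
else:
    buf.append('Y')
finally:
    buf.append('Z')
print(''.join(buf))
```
WYZ

else runs before finally when no exception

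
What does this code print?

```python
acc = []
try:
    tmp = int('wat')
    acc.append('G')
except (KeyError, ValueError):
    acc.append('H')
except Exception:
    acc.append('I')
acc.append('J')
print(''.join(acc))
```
HJ

ValueError matches tuple containing it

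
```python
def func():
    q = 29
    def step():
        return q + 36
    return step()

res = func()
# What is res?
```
65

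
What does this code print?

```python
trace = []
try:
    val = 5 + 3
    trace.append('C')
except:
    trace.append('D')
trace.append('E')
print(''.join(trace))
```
CE

No exception, try block completes normally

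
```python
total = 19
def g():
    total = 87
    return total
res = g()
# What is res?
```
87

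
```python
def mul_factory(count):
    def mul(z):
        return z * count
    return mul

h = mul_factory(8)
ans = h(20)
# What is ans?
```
160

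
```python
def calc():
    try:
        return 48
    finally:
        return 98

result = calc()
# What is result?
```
98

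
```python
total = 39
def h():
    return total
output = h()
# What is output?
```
39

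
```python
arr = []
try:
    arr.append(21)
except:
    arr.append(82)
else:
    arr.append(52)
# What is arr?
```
[21, 52]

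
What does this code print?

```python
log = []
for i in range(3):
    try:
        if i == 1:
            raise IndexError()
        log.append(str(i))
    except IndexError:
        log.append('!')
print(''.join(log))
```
0!2

Exception on i=1 caught, loop continues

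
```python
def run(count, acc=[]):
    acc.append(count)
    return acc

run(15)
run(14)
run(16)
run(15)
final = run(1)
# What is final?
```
[15, 14, 16, 15, 1]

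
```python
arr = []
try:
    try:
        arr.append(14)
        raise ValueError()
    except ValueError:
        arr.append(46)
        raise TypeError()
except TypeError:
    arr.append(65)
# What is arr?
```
[14, 46, 65]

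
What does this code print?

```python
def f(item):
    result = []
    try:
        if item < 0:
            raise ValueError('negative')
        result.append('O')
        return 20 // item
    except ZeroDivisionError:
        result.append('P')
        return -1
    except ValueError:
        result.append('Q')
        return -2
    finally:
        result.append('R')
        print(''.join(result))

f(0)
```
OPR

item=0 causes ZeroDivisionError, caught, finally prints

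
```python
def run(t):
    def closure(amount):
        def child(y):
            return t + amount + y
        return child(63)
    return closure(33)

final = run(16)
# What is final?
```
112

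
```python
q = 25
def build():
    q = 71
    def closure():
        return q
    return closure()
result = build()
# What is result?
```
71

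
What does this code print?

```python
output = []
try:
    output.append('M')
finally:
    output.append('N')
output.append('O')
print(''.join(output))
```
MNO

try/finally without except, no exception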